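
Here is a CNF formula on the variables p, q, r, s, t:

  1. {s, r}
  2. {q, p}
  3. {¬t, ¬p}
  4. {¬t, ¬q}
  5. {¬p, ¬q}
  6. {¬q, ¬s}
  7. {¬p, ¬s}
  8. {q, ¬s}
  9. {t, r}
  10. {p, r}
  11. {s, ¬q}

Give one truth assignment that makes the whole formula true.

p=1, q=0, r=1, s=0, t=0

r occurs only positively in the remaining clauses — set r = True.
Set p = True and propagate.
  then t is forced to False.
  then q is forced to False.
  then s is forced to False.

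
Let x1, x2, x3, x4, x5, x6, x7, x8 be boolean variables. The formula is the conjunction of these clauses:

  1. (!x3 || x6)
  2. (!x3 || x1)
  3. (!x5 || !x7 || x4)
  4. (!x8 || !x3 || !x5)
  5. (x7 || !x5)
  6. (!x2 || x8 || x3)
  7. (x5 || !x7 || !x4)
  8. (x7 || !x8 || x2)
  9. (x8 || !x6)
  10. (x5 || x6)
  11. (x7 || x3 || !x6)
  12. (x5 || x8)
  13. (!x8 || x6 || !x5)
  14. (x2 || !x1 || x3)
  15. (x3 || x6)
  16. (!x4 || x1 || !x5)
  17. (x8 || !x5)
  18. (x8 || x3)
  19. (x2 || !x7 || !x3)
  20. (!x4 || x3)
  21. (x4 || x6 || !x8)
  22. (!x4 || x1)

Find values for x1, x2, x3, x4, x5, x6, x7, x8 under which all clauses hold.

x1=F, x2=F, x3=F, x4=F, x5=F, x6=T, x7=T, x8=T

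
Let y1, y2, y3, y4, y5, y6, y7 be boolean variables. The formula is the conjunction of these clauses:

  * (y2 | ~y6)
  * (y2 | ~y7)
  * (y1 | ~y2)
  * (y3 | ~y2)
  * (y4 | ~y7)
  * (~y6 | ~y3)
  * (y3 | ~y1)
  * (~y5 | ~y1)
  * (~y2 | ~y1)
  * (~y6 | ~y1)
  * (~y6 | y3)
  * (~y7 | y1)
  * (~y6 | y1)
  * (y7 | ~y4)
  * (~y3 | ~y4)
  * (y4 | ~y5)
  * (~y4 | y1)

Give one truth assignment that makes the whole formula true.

y1=False  y2=False  y3=False  y4=False  y5=False  y6=False  y7=False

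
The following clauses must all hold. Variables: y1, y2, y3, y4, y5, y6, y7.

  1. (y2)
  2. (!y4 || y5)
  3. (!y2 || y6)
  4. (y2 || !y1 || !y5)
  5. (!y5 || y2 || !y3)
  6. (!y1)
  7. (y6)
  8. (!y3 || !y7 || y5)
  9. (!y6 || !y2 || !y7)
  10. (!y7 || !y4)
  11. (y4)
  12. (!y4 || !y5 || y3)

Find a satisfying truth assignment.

y1 = F, y2 = T, y3 = T, y4 = T, y5 = T, y6 = T, y7 = F

Check each clause:
  1. (y2) — y2 is true.
  2. (y5 || !y4) — y5 is true.
  3. (!y2 || y6) — y6 is true.
  4. (y2 || !y1 || !y5) — y2 is true.
  5. (!y3 || !y5 || y2) — y2 is true.
  6. (!y1) — !y1 is true.
  7. (y6) — y6 is true.
  8. (!y3 || y5 || !y7) — !y7 is true.
  9. (!y6 || !y2 || !y7) — !y7 is true.
  10. (!y4 || !y7) — !y7 is true.
  11. (y4) — y4 is true.
  12. (y3 || !y5 || !y4) — y3 is true.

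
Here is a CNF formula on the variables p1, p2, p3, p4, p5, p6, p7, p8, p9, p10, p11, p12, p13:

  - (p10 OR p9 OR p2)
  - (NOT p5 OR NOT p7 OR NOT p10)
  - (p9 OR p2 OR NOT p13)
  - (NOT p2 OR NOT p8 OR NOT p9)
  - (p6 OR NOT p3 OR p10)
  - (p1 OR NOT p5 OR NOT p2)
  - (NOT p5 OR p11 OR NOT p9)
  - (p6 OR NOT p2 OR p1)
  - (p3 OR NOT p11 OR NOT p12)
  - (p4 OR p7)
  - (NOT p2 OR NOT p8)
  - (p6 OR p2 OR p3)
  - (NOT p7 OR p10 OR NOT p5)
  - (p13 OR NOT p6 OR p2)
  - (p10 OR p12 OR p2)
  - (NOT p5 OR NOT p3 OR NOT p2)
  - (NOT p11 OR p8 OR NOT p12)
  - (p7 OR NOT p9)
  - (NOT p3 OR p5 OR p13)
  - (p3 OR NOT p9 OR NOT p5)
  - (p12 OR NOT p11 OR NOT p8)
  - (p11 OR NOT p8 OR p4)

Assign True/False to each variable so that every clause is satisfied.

p1 = True, p2 = True, p3 = True, p4 = False, p5 = False, p6 = True, p7 = True, p8 = False, p9 = False, p10 = True, p11 = True, p12 = False, p13 = True

Check each clause:
  1. (p2 OR p10 OR p9) — p2 is true.
  2. (NOT p7 OR NOT p10 OR NOT p5) — NOT p5 is true.
  3. (p2 OR NOT p13 OR p9) — p2 is true.
  4. (NOT p8 OR NOT p2 OR NOT p9) — NOT p8 is true.
  5. (p10 OR NOT p3 OR p6) — p10 is true.
  6. (p1 OR NOT p2 OR NOT p5) — p1 is true.
  7. (NOT p9 OR p11 OR NOT p5) — p11 is true.
  8. (NOT p2 OR p1 OR p6) — p1 is true.
  9. (NOT p12 OR p3 OR NOT p11) — p3 is true.
  10. (p7 OR p4) — p7 is true.
  11. (NOT p2 OR NOT p8) — NOT p8 is true.
  12. (p2 OR p3 OR p6) — p2 is true.
  13. (p10 OR NOT p5 OR NOT p7) — p10 is true.
  14. (p13 OR NOT p6 OR p2) — p2 is true.
  15. (p2 OR p10 OR p12) — p10 is true.
  16. (NOT p2 OR NOT p5 OR NOT p3) — NOT p5 is true.
  17. (NOT p12 OR p8 OR NOT p11) — NOT p12 is true.
  18. (p7 OR NOT p9) — p7 is true.
  19. (p13 OR NOT p3 OR p5) — p13 is true.
  20. (NOT p9 OR NOT p5 OR p3) — p3 is true.
  21. (NOT p8 OR NOT p11 OR p12) — NOT p8 is true.
  22. (p11 OR NOT p8 OR p4) — NOT p8 is true.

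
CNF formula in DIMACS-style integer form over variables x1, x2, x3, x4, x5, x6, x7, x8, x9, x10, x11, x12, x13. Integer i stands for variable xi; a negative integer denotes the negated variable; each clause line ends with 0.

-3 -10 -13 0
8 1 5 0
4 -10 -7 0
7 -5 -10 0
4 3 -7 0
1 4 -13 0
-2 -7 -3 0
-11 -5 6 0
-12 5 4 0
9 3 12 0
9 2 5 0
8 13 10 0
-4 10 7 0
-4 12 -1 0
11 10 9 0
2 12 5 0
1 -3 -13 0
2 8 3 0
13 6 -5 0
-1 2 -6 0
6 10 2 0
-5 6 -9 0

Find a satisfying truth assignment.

Pure literal: x8 appears only positively; assign x8 = True.
Set x1 = False and propagate.
Branch on x2: take x2 = True.
For the remaining variables, x3 = False, x4 = True, x5 = False, x6 = True, x7 = True, x9 = True, x10 = False, x11 = True, x12 = True, x13 = False works.

x1=False  x2=True  x3=False  x4=True  x5=False  x6=True  x7=True  x8=True  x9=True  x10=False  x11=True  x12=True  x13=False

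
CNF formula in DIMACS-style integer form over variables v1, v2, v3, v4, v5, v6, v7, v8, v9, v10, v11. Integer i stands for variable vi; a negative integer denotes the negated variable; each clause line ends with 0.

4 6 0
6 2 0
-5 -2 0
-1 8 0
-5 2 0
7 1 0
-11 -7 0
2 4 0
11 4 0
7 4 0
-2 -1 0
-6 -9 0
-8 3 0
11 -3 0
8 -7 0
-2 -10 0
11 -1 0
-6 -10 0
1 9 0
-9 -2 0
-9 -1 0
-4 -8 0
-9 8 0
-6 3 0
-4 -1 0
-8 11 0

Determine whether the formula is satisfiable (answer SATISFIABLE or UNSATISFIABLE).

v1 = True:
  propagation gives v8=True, v2=False, v6=True, v5=False; an empty clause results — contradiction.
v1 = False:
  propagation gives v7=True, v11=False, v4=True, v3=False; an empty clause results — contradiction.
Every branch closes, so no satisfying assignment exists.

UNSATISFIABLE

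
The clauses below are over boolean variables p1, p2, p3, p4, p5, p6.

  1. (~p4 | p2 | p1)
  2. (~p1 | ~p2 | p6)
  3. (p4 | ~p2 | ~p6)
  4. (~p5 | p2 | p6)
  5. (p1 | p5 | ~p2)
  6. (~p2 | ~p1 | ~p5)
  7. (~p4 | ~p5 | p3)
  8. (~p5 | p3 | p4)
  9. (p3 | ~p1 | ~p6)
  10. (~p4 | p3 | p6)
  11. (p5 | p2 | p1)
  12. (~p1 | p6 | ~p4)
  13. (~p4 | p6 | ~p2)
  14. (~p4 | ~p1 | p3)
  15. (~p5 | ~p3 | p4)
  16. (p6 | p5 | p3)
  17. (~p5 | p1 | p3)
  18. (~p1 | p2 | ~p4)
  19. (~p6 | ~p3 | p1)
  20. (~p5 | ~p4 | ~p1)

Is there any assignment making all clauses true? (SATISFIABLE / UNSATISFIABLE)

Try p1 = True.
For the remaining variables, p2 = False, p3 = True, p4 = False, p5 = False, p6 = False works.
Every clause has at least one true literal under this assignment.
So p1=True  p2=False  p3=True  p4=False  p5=False  p6=False is a satisfying assignment.

SATISFIABLE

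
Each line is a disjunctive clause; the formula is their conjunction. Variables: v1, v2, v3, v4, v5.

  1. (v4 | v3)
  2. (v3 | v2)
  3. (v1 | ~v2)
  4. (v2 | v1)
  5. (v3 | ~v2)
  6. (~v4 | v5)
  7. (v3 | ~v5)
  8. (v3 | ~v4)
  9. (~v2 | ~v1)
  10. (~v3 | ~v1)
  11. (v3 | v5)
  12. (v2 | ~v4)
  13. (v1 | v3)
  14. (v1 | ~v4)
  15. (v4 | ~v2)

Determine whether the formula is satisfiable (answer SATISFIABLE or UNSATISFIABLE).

v3 = True:
  propagation gives v1=False, v2=False; an empty clause results — contradiction.
v3 = False:
  propagation gives v4=True; an empty clause results — contradiction.
Every branch closes, so no satisfying assignment exists.

UNSATISFIABLE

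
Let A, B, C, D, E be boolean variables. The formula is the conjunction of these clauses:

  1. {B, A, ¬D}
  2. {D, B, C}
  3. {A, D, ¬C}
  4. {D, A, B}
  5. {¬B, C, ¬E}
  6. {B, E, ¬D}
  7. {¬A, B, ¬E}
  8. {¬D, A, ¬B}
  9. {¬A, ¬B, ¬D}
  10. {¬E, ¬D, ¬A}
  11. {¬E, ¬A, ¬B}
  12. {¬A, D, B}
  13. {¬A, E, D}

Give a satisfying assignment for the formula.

Try A = False.
Set B = True and propagate.
  then D is forced to False.
  then C is forced to False.
  then E is forced to False.
Every clause has at least one true literal under this assignment.
Check each clause:
  1. {A, ¬D, B} — B is true.
  2. {D, C, B} — B is true.
  3. {¬C, D, A} — ¬C is true.
  4. {D, B, A} — B is true.
  5. {C, ¬B, ¬E} — ¬E is true.
  6. {E, B, ¬D} — B is true.
  7. {B, ¬A, ¬E} — B is true.
  8. {A, ¬D, ¬B} — ¬D is true.
  9. {¬A, ¬D, ¬B} — ¬D is true.
  10. {¬E, ¬A, ¬D} — ¬E is true.
  11. {¬A, ¬E, ¬B} — ¬E is true.
  12. {D, ¬A, B} — B is true.
  13. {¬A, D, E} — ¬A is true.

A = False  B = True  C = False  D = False  E = False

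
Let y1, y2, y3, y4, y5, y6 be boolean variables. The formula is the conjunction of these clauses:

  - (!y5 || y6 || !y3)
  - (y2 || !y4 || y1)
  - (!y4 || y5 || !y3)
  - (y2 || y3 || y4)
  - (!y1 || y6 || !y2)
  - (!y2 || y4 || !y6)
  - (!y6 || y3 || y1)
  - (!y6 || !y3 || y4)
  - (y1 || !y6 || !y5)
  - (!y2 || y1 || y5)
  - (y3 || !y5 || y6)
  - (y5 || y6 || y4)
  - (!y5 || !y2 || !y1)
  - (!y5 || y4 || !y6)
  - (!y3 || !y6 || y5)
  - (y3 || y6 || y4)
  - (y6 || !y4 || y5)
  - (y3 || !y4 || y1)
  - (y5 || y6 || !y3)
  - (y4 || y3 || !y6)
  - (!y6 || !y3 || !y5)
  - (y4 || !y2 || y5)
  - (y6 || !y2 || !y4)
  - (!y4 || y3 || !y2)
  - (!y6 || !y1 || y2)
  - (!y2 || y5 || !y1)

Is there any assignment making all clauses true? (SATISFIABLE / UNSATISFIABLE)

UNSATISFIABLE

y6 = True:
  y4 = True:
    y1 = True:
      propagation gives y2=True, y5=False; contradiction.
    y1 = False:
      propagation gives y2=True, y3=True, y5=True; contradiction.
  y4 = False:
    propagation gives y2=False, y3=True; an empty clause results — contradiction.
y6 = False:
  y4 = True:
    propagation gives y5=True, y3=False; an empty clause results — contradiction.
  y4 = False:
    propagation gives y5=True, y3=False; an empty clause results — contradiction.
Every branch closes, so no satisfying assignment exists.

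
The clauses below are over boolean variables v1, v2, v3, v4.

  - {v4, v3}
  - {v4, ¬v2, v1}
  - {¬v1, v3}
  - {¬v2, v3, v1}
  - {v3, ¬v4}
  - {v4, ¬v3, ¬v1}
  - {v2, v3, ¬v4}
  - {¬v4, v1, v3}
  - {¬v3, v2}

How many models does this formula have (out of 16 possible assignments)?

2

Satisfying assignments:
  v1=0 v2=1 v3=1 v4=1
  v1=1 v2=1 v3=1 v4=1
Count: 2.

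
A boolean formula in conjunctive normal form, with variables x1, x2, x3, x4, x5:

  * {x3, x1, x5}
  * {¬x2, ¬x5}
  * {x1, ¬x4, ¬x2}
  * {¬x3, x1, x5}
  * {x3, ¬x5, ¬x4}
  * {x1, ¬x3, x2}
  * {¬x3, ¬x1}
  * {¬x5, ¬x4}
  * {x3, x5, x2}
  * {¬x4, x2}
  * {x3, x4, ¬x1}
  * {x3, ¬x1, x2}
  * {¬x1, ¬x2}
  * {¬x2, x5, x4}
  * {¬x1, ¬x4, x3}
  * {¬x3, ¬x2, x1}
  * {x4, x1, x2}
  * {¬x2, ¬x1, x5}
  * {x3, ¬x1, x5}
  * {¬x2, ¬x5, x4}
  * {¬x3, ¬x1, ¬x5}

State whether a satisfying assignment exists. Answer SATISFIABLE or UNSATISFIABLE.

UNSATISFIABLE

x1 = True:
  propagation gives x3=False, x4=True; an empty clause results — contradiction.
x1 = False:
  x2 = True:
    propagation gives x5=False, x3=True; an empty clause results — contradiction.
  x2 = False:
    propagation gives x3=False, x5=True, x4=False; an empty clause results — contradiction.
Every branch closes, so no satisfying assignment exists.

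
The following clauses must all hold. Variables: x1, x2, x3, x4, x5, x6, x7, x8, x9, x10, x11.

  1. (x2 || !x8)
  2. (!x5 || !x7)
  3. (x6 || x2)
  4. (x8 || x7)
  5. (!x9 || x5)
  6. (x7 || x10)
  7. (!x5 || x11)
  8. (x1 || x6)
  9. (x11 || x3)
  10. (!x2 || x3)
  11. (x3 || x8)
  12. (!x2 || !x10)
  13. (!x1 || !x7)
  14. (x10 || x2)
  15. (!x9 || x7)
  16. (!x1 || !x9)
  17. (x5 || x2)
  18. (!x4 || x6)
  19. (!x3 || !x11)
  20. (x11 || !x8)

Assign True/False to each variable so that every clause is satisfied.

x1=0, x2=1, x3=1, x4=0, x5=0, x6=1, x7=1, x8=0, x9=0, x10=0, x11=0

Check each clause:
  1. (!x8 || x2) — !x8 is true.
  2. (!x7 || !x5) — !x5 is true.
  3. (x6 || x2) — x2 is true.
  4. (x7 || x8) — x7 is true.
  5. (!x9 || x5) — !x9 is true.
  6. (x7 || x10) — x7 is true.
  7. (x11 || !x5) — !x5 is true.
  8. (x6 || x1) — x6 is true.
  9. (x3 || x11) — x3 is true.
  10. (!x2 || x3) — x3 is true.
  11. (x8 || x3) — x3 is true.
  12. (!x10 || !x2) — !x10 is true.
  13. (!x7 || !x1) — !x1 is true.
  14. (x10 || x2) — x2 is true.
  15. (x7 || !x9) — !x9 is true.
  16. (!x1 || !x9) — !x1 is true.
  17. (x5 || x2) — x2 is true.
  18. (!x4 || x6) — !x4 is true.
  19. (!x11 || !x3) — !x11 is true.
  20. (!x8 || x11) — !x8 is true.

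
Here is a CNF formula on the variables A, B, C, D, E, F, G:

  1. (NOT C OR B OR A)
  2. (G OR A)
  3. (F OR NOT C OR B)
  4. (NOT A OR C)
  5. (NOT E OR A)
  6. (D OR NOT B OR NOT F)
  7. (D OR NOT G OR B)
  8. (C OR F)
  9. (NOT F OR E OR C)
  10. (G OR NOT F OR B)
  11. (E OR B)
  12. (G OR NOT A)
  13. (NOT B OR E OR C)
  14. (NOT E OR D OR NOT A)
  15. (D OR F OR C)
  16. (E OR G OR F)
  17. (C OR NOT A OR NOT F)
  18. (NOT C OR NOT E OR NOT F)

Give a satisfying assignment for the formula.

A=F  B=T  C=T  D=F  E=F  F=F  G=T

Check each clause:
  1. (A OR NOT C OR B) — B is true.
  2. (A OR G) — G is true.
  3. (NOT C OR F OR B) — B is true.
  4. (NOT A OR C) — C is true.
  5. (A OR NOT E) — NOT E is true.
  6. (NOT F OR D OR NOT B) — NOT F is true.
  7. (NOT G OR D OR B) — B is true.
  8. (C OR F) — C is true.
  9. (E OR NOT F OR C) — NOT F is true.
  10. (NOT F OR B OR G) — B is true.
  11. (E OR B) — B is true.
  12. (NOT A OR G) — NOT A is true.
  13. (NOT B OR C OR E) — C is true.
  14. (NOT A OR NOT E OR D) — NOT E is true.
  15. (C OR D OR F) — C is true.
  16. (G OR F OR E) — G is true.
  17. (C OR NOT F OR NOT A) — NOT F is true.
  18. (NOT F OR NOT E OR NOT C) — NOT F is true.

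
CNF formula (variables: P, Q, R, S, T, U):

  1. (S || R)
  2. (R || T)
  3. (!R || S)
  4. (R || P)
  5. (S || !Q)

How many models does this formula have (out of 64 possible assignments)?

Case analysis on R and S:
  R=T, S=T: P, Q, T, U free → 2^4 = 16.
  R=T, S=F: a clause becomes empty — 0.
  R=F, S=T: remaining (P,Q,T,U) ∈ {(T,F,T,F); (T,F,T,T); (T,T,T,F); (T,T,T,T)} — 4.
  R=F, S=F: a clause becomes empty — 0.
Total: 16 + 0 + 4 + 0 = 20.

20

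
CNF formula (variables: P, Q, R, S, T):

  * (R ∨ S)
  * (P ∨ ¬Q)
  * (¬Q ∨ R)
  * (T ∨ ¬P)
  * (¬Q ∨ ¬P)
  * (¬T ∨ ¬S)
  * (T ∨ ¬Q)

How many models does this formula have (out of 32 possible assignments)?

5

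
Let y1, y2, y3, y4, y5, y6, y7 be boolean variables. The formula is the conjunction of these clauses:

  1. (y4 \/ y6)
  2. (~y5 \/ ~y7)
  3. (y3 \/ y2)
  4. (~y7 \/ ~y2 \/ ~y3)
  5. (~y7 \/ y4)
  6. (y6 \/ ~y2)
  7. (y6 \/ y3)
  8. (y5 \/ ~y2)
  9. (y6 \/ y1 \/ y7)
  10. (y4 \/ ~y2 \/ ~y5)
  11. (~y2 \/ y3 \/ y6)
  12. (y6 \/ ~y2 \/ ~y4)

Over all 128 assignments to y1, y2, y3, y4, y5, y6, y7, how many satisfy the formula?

Split on y2, then y6.
  y2=T, y6=T: remaining (y1,y3,y4,y5,y7) ∈ {(F,F,T,T,F); (F,T,T,T,F); (T,F,T,T,F); (T,T,T,T,F)} — 4.
  y2=T, y6=F: a clause becomes empty — 0.
  y2=F, y6=T: y1 free; 5 ways for (y3,y4,y5,y7) × 2^1 = 10.
  y2=F, y6=F: remaining (y1,y3,y4,y5,y7) ∈ {(F,T,T,F,T); (T,T,T,F,F); (T,T,T,F,T); (T,T,T,T,F)} — 4.
Total: 4 + 0 + 10 + 4 = 18.

18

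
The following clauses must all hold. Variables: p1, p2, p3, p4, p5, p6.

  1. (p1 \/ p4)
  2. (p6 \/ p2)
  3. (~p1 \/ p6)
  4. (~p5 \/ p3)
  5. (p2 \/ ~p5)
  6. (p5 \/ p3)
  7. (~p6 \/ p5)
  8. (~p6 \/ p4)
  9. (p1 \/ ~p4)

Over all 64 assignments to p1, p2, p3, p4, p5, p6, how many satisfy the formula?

The models are:
  p1=1 p2=1 p3=1 p4=1 p5=1 p6=1
That's 1 in total.

1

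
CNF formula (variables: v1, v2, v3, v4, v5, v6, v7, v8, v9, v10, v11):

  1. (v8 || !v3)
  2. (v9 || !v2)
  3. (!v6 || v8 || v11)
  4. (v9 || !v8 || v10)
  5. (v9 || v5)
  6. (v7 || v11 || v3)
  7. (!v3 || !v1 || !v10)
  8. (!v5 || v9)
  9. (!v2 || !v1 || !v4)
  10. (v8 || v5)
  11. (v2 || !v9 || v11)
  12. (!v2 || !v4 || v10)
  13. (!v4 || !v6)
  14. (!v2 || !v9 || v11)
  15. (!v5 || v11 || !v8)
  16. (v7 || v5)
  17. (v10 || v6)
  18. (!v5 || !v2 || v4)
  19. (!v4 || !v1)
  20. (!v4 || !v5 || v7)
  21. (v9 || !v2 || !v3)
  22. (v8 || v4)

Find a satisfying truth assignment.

Pure literal: v7 appears only positively; assign v7 = True.
v11 occurs only positively in the remaining clauses — set v11 = True.
Try v1 = True.
  then v4 is forced to False.
  then v8 is forced to True.
For the remaining variables, v2 = False, v3 = False, v5 = True, v6 = True, v9 = True, v10 = True works.
Check each clause:
  1. (v8 || !v3) — v8 is true.
  2. (v9 || !v2) — v9 is true.
  3. (v11 || v8 || !v6) — v8 is true.
  4. (!v8 || v9 || v10) — v9 is true.
  5. (v5 || v9) — v9 is true.
  6. (v3 || v7 || v11) — v11 is true.
  7. (!v10 || !v1 || !v3) — !v3 is true.
  8. (v9 || !v5) — v9 is true.
  9. (!v1 || !v4 || !v2) — !v4 is true.
  10. (v5 || v8) — v8 is true.
  11. (v11 || v2 || !v9) — v11 is true.
  12. (!v4 || v10 || !v2) — v10 is true.
  13. (!v6 || !v4) — !v4 is true.
  14. (v11 || !v2 || !v9) — v11 is true.
  15. (!v5 || v11 || !v8) — v11 is true.
  16. (v7 || v5) — v5 is true.
  17. (v10 || v6) — v10 is true.
  18. (!v2 || v4 || !v5) — !v2 is true.
  19. (!v4 || !v1) — !v4 is true.
  20. (!v5 || !v4 || v7) — !v4 is true.
  21. (!v2 || !v3 || v9) — v9 is true.
  22. (v8 || v4) — v8 is true.

v1=True, v2=False, v3=False, v4=False, v5=True, v6=True, v7=True, v8=True, v9=True, v10=True, v11=True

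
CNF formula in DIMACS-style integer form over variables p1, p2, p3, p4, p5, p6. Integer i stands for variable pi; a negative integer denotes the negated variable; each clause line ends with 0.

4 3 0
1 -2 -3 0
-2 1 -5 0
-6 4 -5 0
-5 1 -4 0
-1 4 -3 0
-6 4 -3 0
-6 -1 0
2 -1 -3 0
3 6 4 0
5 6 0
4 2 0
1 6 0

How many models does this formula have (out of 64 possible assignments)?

6

Satisfying assignments:
  p1=F p2=F p3=F p4=T p5=F p6=T
  p1=F p2=F p3=T p4=T p5=F p6=T
  p1=F p2=T p3=F p4=T p5=F p6=T
  p1=T p2=F p3=F p4=T p5=T p6=F
  p1=T p2=T p3=F p4=T p5=T p6=F
  p1=T p2=T p3=T p4=T p5=T p6=F
That's 6 in total.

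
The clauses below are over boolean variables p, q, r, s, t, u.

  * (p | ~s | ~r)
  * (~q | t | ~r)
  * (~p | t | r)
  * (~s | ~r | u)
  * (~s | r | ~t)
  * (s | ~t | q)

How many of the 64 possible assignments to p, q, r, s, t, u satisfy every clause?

Case analysis on r and s:
  r=1, s=1: remaining (p,q,t,u) ∈ {(1,0,0,1); (1,0,1,1); (1,1,1,1)} — 3.
  r=1, s=0: p, u free; 2 ways for (q,t) × 2^2 = 8.
  r=0, s=1: remaining (p,q,t,u) ∈ {(0,0,0,0); (0,0,0,1); (0,1,0,0); (0,1,0,1)} — 4.
  r=0, s=0: u free; 4 ways for (p,q,t) × 2^1 = 8.
Total: 3 + 8 + 4 + 8 = 23.

23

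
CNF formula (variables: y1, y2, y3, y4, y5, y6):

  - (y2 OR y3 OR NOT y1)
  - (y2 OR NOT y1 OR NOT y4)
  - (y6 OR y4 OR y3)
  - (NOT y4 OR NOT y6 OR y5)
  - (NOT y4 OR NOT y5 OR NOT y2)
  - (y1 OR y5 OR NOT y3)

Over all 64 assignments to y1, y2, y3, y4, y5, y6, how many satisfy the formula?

Case analysis on y4 and y1:
  y4=T, y1=T: remaining (y2,y3,y5,y6) ∈ {(T,F,F,F); (T,T,F,F)} — 2.
  y4=T, y1=F: 6 of the 16 assignments to (y2,y3,y5,y6) work.
  y4=F, y1=T: y5 free; 5 ways for (y2,y3,y6) × 2^1 = 10.
  y4=F, y1=F: y2 free; 4 ways for (y3,y5,y6) × 2^1 = 8.
Total: 2 + 6 + 10 + 8 = 26.

26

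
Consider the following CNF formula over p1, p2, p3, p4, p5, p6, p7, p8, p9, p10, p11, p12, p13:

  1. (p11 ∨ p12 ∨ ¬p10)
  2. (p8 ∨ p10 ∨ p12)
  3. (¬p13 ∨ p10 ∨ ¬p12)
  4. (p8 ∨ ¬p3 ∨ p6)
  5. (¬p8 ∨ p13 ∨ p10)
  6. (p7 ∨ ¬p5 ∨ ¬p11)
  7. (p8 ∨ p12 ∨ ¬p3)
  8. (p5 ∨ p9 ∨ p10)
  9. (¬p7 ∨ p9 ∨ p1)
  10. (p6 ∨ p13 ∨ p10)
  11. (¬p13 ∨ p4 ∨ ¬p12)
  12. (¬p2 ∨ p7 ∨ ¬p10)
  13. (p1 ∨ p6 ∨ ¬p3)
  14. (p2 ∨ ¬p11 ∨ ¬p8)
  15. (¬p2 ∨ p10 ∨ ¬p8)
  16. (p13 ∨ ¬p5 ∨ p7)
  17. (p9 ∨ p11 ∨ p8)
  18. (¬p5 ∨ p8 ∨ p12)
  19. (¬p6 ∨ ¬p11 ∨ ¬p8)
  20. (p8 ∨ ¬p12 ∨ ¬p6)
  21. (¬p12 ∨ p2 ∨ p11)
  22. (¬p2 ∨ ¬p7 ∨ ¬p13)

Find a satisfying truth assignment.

p1 occurs only positively in the remaining clauses — set p1 = True.
Pure literal: p4 appears only positively; assign p4 = True.
Set p2 = True and propagate.
Branch on p3: take p3 = True.
For the remaining variables, p5 = True, p6 = True, p7 = True, p8 = True, p9 = False, p10 = True, p11 = False, p12 = True, p13 = False works.
Every clause has at least one true literal under this assignment.

p1 = T, p2 = T, p3 = T, p4 = T, p5 = T, p6 = T, p7 = T, p8 = T, p9 = F, p10 = T, p11 = F, p12 = T, p13 = F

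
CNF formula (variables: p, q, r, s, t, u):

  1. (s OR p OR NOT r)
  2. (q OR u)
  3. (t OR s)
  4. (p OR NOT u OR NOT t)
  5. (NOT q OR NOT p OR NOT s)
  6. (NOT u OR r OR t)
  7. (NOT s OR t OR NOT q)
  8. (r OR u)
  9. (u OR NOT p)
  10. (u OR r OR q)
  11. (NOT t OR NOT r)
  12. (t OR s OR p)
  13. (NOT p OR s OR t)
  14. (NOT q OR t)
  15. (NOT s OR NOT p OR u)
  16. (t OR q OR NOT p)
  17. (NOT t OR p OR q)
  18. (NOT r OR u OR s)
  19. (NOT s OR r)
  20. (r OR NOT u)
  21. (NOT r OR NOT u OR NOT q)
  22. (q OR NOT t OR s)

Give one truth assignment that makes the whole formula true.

Branch on p: take p = False.
The remaining clauses are satisfied by q = False, r = True, s = True, t = False, u = True.
Every clause has at least one true literal under this assignment.

p=F, q=F, r=T, s=T, t=F, u=T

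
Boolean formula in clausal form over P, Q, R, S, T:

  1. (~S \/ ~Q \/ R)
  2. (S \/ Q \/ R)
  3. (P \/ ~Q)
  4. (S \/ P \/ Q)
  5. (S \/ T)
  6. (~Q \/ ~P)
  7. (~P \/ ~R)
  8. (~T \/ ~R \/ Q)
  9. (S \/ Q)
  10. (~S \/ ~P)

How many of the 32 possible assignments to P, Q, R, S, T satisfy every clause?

3

Satisfying assignments:
  P=F Q=F R=F S=T T=F
  P=F Q=F R=F S=T T=T
  P=F Q=F R=T S=T T=F
That's 3 in total.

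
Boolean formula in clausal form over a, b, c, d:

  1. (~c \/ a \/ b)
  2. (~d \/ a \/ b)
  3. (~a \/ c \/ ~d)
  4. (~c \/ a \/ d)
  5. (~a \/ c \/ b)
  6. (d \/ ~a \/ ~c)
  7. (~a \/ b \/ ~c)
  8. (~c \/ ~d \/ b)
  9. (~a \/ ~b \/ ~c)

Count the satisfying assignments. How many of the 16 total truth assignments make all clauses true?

5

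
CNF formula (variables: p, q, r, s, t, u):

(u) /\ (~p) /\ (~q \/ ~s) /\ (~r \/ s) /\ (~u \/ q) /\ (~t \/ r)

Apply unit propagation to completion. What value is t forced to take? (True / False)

(u) stands alone — u = True.
(~p) stands alone — p = False.
From (q \/ ~u) and u = True: q = True.
In (~s \/ ~q), ~q is now false; ~s must hold, so s = False.
From (~r \/ s) and s = False: r = False.
In (~t \/ r), r is now false; ~t must hold, so t = False.

False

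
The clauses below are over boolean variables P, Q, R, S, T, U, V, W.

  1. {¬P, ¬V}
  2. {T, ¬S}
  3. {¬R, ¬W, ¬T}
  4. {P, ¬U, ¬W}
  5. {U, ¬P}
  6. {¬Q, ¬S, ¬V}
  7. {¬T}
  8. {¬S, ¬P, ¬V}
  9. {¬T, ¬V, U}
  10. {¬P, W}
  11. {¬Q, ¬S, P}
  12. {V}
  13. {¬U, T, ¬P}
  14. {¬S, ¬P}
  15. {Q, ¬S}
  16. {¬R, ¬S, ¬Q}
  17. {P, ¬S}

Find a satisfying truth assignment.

The clause (¬T) is unit: T must be False.
Unit propagation: (¬S) forces S = False.
(V) is a unit clause, so V = True.
Unit propagation: (¬P) forces P = False.
U occurs only negated in the remaining clauses — set U = False.
Q, R, W are now unconstrained; take Q = False, R = False, W = True.
Every clause has at least one true literal under this assignment.
Check each clause:
  1. {¬V, ¬P} — ¬P is true.
  2. {¬S, T} — ¬S is true.
  3. {¬W, ¬R, ¬T} — ¬T is true.
  4. {¬W, ¬U, P} — ¬U is true.
  5. {U, ¬P} — ¬P is true.
  6. {¬V, ¬S, ¬Q} — ¬S is true.
  7. {¬T} — ¬T is true.
  8. {¬V, ¬S, ¬P} — ¬S is true.
  9. {¬T, ¬V, U} — ¬T is true.
  10. {W, ¬P} — W is true.
  11. {¬Q, P, ¬S} — ¬S is true.
  12. {V} — V is true.
  13. {¬U, ¬P, T} — ¬U is true.
  14. {¬P, ¬S} — ¬S is true.
  15. {Q, ¬S} — ¬S is true.
  16. {¬S, ¬R, ¬Q} — ¬S is true.
  17. {¬S, P} — ¬S is true.

P=F  Q=F  R=F  S=F  T=F  U=F  V=T  W=T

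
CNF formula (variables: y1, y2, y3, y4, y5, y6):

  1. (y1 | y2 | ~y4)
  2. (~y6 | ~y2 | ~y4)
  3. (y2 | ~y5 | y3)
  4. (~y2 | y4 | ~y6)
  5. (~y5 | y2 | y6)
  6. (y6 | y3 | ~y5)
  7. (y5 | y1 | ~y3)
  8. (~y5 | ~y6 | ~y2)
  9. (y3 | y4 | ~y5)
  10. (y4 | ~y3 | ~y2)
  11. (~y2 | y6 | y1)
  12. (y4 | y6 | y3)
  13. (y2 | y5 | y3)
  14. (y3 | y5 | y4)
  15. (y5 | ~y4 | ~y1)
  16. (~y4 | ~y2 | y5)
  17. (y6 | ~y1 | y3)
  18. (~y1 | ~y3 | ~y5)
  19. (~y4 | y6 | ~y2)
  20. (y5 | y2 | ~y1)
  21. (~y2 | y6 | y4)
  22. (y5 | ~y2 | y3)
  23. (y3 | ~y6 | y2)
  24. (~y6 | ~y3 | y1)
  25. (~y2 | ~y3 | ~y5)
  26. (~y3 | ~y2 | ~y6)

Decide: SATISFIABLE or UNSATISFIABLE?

y2 = True:
  y3 = True:
    propagation gives y4=True, y6=False; an empty clause results — contradiction.
  y3 = False:
    propagation gives y5=True, y6=True; an empty clause results — contradiction.
y2 = False:
  y3 = True:
    y1 = True:
      propagation gives y5=False; contradiction.
    y1 = False:
      propagation gives y4=False, y5=True, y6=True; contradiction.
  y3 = False:
    propagation gives y5=False; an empty clause results — contradiction.
Every branch closes, so no satisfying assignment exists.

UNSATISFIABLE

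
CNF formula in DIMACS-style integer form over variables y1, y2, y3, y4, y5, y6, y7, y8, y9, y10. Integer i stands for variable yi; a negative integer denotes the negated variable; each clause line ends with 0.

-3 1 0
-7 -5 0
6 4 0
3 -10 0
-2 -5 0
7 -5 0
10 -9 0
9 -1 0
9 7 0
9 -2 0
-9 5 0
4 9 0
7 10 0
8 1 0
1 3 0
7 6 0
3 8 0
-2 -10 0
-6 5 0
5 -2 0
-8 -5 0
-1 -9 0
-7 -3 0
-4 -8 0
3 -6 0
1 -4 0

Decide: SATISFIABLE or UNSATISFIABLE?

UNSATISFIABLE

y5 = True:
  propagation gives y7=False; an empty clause results — contradiction.
y5 = False:
  propagation gives y9=False, y1=False, y3=False; an empty clause results — contradiction.
Every branch closes, so no satisfying assignment exists.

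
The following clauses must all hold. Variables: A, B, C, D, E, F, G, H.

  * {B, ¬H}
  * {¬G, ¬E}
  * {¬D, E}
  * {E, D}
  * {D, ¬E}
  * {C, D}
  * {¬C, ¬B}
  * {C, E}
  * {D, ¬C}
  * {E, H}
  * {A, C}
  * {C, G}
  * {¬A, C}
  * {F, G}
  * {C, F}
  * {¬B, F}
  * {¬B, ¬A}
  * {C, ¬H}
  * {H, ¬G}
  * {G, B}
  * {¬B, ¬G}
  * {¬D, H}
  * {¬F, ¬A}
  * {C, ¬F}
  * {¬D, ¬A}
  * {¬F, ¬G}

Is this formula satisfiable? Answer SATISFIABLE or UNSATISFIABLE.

C = True:
  propagation gives B=False, H=False, D=True; an empty clause results — contradiction.
C = False:
  propagation gives D=True, E=True, G=False; an empty clause results — contradiction.
Every branch closes, so no satisfying assignment exists.

UNSATISFIABLE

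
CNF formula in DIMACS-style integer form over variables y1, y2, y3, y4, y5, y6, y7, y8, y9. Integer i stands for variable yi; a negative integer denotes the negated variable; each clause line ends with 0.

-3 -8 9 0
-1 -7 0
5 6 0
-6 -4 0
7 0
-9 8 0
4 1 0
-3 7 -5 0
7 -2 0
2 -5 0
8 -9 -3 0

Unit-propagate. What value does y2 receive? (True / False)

(y7) stands alone — y7 = True.
(~y7 \/ ~y1) with y7 = True leaves only ~y1, so y1 = False.
From (y4 \/ y1) and y1 = False: y4 = True.
From (~y4 \/ ~y6) and y4 = True: y6 = False.
From (y5 \/ y6) and y6 = False: y5 = True.
From (y2 \/ ~y5) and y5 = True: y2 = True.

True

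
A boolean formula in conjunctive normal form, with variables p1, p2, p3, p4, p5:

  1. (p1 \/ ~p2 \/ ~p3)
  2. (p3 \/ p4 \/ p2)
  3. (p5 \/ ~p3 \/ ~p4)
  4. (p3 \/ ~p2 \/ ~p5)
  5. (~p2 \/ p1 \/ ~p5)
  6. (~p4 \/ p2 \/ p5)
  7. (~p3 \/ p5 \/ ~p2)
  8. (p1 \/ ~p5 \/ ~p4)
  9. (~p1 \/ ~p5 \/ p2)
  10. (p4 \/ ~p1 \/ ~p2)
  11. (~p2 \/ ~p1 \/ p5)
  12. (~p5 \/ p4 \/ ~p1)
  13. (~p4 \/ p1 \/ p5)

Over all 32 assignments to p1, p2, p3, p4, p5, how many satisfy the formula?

5

The models are:
  p1=0 p2=0 p3=1 p4=0 p5=0
  p1=0 p2=0 p3=1 p4=0 p5=1
  p1=0 p2=1 p3=0 p4=0 p5=0
  p1=1 p2=0 p3=1 p4=0 p5=0
  p1=1 p2=1 p3=1 p4=1 p5=1
Count: 5.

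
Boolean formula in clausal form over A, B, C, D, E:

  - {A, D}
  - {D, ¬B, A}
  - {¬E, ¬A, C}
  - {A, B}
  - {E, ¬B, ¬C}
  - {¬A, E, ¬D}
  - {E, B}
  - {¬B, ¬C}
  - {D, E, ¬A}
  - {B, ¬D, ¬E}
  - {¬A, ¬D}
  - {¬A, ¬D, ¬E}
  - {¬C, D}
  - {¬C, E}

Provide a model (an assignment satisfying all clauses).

A=F  B=T  C=F  D=T  E=T

Set A = False and propagate.
  then D is forced to True.
  then B is forced to True.
  then C is forced to False.
E is now unconstrained; take E = True.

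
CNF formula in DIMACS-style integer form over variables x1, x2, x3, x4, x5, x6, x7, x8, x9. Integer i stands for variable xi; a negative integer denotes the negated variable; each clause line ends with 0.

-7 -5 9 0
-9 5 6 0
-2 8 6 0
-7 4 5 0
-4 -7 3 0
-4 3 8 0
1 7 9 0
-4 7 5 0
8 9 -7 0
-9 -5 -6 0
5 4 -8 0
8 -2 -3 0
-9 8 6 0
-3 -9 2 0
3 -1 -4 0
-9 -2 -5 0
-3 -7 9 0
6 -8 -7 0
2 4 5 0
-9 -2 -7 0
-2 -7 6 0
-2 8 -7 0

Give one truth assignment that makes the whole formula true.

x1=T, x2=T, x3=T, x4=F, x5=T, x6=F, x7=F, x8=T, x9=F

Check each clause:
  1. (!x5 || !x7 || x9) — !x7 is true.
  2. (x6 || !x9 || x5) — x5 is true.
  3. (x6 || !x2 || x8) — x8 is true.
  4. (!x7 || x5 || x4) — !x7 is true.
  5. (x3 || !x4 || !x7) — !x7 is true.
  6. (x8 || x3 || !x4) — x8 is true.
  7. (x9 || x7 || x1) — x1 is true.
  8. (x7 || x5 || !x4) — !x4 is true.
  9. (x9 || x8 || !x7) — x8 is true.
  10. (!x9 || !x6 || !x5) — !x6 is true.
  11. (x5 || x4 || !x8) — x5 is true.
  12. (!x3 || !x2 || x8) — x8 is true.
  13. (!x9 || x6 || x8) — x8 is true.
  14. (!x9 || !x3 || x2) — x2 is true.
  15. (x3 || !x1 || !x4) — x3 is true.
  16. (!x5 || !x9 || !x2) — !x9 is true.
  17. (!x3 || !x7 || x9) — !x7 is true.
  18. (x6 || !x8 || !x7) — !x7 is true.
  19. (x4 || x2 || x5) — x2 is true.
  20. (!x7 || !x2 || !x9) — !x7 is true.
  21. (!x7 || x6 || !x2) — !x7 is true.
  22. (!x7 || !x2 || x8) — x8 is true.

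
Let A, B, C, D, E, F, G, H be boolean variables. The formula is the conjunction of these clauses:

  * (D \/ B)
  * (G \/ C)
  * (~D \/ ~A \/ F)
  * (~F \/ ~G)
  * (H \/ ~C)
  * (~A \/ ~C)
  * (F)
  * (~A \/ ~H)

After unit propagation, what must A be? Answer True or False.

False

(F) is a unit clause: F = True.
In (~F \/ ~G), ~F is now false; ~G must hold, so G = False.
(G \/ C): since G = False, the clause reduces to (C). C = True.
From (H \/ ~C) and C = True: H = True.
From (~A \/ ~C) and C = True: A = False.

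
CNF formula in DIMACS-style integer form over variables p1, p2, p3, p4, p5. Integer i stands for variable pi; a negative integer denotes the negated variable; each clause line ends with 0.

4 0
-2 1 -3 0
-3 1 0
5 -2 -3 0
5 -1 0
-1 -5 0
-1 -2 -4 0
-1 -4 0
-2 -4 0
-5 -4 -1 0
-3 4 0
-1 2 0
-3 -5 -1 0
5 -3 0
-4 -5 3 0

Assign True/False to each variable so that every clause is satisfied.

p1=0, p2=0, p3=0, p4=1, p5=0

Check each clause:
  1. (p4) — p4 is true.
  2. (p1 ∨ ¬p2 ∨ ¬p3) — ¬p3 is true.
  3. (¬p3 ∨ p1) — ¬p3 is true.
  4. (¬p2 ∨ ¬p3 ∨ p5) — ¬p3 is true.
  5. (p5 ∨ ¬p1) — ¬p1 is true.
  6. (¬p5 ∨ ¬p1) — ¬p5 is true.
  7. (¬p1 ∨ ¬p4 ∨ ¬p2) — ¬p2 is true.
  8. (¬p1 ∨ ¬p4) — ¬p1 is true.
  9. (¬p4 ∨ ¬p2) — ¬p2 is true.
  10. (¬p4 ∨ ¬p5 ∨ ¬p1) — ¬p5 is true.
  11. (p4 ∨ ¬p3) — p4 is true.
  12. (¬p1 ∨ p2) — ¬p1 is true.
  13. (¬p5 ∨ ¬p1 ∨ ¬p3) — ¬p5 is true.
  14. (¬p3 ∨ p5) — ¬p3 is true.
  15. (p3 ∨ ¬p4 ∨ ¬p5) — ¬p5 is true.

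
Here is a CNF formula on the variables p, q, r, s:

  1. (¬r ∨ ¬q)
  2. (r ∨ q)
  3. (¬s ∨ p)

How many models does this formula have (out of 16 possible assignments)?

6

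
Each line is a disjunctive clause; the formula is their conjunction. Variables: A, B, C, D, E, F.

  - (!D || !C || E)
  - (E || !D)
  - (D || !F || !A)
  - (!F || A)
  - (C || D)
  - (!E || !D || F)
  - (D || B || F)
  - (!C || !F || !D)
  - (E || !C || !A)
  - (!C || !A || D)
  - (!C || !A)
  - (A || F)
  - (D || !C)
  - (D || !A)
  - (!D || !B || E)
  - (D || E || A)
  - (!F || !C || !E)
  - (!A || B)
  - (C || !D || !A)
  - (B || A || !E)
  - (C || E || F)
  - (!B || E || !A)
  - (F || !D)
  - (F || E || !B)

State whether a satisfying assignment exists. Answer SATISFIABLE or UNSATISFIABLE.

UNSATISFIABLE

D = True:
  propagation gives E=True, F=True, A=True, C=False; an empty clause results — contradiction.
D = False:
  propagation gives C=True; an empty clause results — contradiction.
Every branch closes, so no satisfying assignment exists.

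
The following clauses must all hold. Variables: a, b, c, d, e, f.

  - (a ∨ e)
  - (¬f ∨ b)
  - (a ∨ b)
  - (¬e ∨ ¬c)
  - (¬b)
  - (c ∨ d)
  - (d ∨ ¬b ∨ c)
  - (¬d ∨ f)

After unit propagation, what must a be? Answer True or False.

True

(¬b) stands alone — b = False.
(¬f ∨ b): since b = False, the clause reduces to (¬f). f = False.
From (a ∨ b) and b = False: a = True.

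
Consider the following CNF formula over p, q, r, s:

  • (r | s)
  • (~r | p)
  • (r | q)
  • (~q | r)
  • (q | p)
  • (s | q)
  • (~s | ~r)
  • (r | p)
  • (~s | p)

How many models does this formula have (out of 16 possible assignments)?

The models are:
  p=T q=T r=T s=F
Count: 1.

1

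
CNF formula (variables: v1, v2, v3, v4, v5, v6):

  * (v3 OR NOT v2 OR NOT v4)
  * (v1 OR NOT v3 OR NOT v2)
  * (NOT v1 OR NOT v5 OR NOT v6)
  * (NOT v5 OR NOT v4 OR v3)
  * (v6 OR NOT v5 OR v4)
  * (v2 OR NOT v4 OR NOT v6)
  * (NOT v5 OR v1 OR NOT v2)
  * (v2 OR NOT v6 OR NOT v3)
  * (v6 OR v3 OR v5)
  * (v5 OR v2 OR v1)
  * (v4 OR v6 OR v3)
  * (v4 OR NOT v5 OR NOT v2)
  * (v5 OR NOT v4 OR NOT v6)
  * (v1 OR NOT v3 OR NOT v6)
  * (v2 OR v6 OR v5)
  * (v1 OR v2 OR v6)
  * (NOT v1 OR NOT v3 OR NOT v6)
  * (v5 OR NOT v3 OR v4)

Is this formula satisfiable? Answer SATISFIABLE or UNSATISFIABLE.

SATISFIABLE

Set v1 = False and propagate.
Branch on v2: take v2 = False.
  then v5 is forced to True.
  then v6 is forced to True.
  then v4 is forced to False.
  then v3 is forced to False.
Every clause has at least one true literal under this assignment.
So v1 = False, v2 = False, v3 = False, v4 = False, v5 = True, v6 = True is a satisfying assignment.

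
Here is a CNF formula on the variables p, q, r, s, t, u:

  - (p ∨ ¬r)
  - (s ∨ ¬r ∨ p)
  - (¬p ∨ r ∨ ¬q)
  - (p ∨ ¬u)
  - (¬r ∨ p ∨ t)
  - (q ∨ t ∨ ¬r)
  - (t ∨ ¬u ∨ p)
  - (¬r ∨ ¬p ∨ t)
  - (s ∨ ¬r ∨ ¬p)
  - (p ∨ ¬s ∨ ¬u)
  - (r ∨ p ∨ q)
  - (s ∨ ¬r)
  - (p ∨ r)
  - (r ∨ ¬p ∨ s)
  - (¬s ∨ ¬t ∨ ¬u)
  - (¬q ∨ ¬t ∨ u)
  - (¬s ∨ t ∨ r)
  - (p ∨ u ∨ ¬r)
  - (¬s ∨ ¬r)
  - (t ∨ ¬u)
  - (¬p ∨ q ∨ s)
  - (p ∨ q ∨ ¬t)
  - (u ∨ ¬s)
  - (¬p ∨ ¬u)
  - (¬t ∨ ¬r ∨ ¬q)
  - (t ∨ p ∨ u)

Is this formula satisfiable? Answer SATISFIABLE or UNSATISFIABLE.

UNSATISFIABLE

p = True:
  propagation gives u=False, s=False, r=False; an empty clause results — contradiction.
p = False:
  propagation gives r=False; an empty clause results — contradiction.
Every branch closes, so no satisfying assignment exists.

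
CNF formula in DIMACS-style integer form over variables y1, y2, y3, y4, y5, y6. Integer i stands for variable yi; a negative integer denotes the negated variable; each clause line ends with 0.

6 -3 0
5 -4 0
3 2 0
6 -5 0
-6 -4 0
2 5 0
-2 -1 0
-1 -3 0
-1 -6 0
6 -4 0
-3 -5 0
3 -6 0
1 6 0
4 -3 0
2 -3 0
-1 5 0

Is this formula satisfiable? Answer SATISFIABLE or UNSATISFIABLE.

y3 = True:
  propagation gives y6=True, y4=False; an empty clause results — contradiction.
y3 = False:
  propagation gives y2=True, y1=False, y6=False; an empty clause results — contradiction.
Every branch closes, so no satisfying assignment exists.

UNSATISFIABLE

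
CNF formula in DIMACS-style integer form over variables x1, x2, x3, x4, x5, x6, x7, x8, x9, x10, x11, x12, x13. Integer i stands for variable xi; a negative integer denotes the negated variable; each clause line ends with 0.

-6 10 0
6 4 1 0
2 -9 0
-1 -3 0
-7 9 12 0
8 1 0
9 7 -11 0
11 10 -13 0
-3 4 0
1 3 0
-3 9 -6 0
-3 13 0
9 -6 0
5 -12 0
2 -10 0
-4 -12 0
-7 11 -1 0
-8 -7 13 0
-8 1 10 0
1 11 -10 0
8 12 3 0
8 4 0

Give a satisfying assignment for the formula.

x1=True, x2=True, x3=False, x4=True, x5=True, x6=False, x7=False, x8=True, x9=False, x10=False, x11=False, x12=False, x13=False

Check each clause:
  1. (x10 || !x6) — !x6 is true.
  2. (x1 || x6 || x4) — x1 is true.
  3. (!x9 || x2) — x2 is true.
  4. (!x1 || !x3) — !x3 is true.
  5. (x9 || !x7 || x12) — !x7 is true.
  6. (x8 || x1) — x8 is true.
  7. (x7 || x9 || !x11) — !x11 is true.
  8. (x10 || x11 || !x13) — !x13 is true.
  9. (x4 || !x3) — x4 is true.
  10. (x3 || x1) — x1 is true.
  11. (!x3 || !x6 || x9) — !x6 is true.
  12. (x13 || !x3) — !x3 is true.
  13. (x9 || !x6) — !x6 is true.
  14. (!x12 || x5) — !x12 is true.
  15. (!x10 || x2) — x2 is true.
  16. (!x12 || !x4) — !x12 is true.
  17. (!x1 || x11 || !x7) — !x7 is true.
  18. (x13 || !x8 || !x7) — !x7 is true.
  19. (x10 || x1 || !x8) — x1 is true.
  20. (!x10 || x1 || x11) — x1 is true.
  21. (x3 || x8 || x12) — x8 is true.
  22. (x4 || x8) — x8 is true.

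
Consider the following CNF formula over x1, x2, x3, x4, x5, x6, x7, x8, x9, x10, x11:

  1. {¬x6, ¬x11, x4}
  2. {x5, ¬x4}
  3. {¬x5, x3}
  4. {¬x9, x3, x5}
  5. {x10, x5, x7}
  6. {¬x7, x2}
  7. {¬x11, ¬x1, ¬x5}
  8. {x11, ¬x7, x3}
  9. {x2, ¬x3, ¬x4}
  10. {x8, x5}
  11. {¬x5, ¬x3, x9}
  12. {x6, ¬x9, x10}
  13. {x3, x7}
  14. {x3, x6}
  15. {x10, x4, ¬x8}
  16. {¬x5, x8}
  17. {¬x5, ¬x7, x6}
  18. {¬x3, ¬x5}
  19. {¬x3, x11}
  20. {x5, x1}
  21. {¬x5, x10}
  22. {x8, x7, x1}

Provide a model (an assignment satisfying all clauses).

x2 occurs only positively in the remaining clauses — set x2 = True.
Pure literal: x10 appears only positively; assign x10 = True.
Branch on x1: take x1 = True.
The remaining clauses are satisfied by x3 = True, x4 = False, x5 = False, x6 = False, x7 = True, x8 = True, x9 = False, x11 = True.
Every clause has at least one true literal under this assignment.
Check each clause:
  1. {x4, ¬x6, ¬x11} — ¬x6 is true.
  2. {x5, ¬x4} — ¬x4 is true.
  3. {x3, ¬x5} — x3 is true.
  4. {x5, ¬x9, x3} — x3 is true.
  5. {x10, x7, x5} — x10 is true.
  6. {x2, ¬x7} — x2 is true.
  7. {¬x1, ¬x5, ¬x11} — ¬x5 is true.
  8. {x3, ¬x7, x11} — x11 is true.
  9. {¬x4, x2, ¬x3} — x2 is true.
  10. {x5, x8} — x8 is true.
  11. {¬x3, x9, ¬x5} — ¬x5 is true.
  12. {x6, ¬x9, x10} — x10 is true.
  13. {x7, x3} — x3 is true.
  14. {x3, x6} — x3 is true.
  15. {x10, ¬x8, x4} — x10 is true.
  16. {¬x5, x8} — x8 is true.
  17. {x6, ¬x5, ¬x7} — ¬x5 is true.
  18. {¬x3, ¬x5} — ¬x5 is true.
  19. {x11, ¬x3} — x11 is true.
  20. {x5, x1} — x1 is true.
  21. {¬x5, x10} — x10 is true.
  22. {x8, x1, x7} — x8 is true.

x1=1  x2=1  x3=1  x4=0  x5=0  x6=0  x7=1  x8=1  x9=0  x10=1  x11=1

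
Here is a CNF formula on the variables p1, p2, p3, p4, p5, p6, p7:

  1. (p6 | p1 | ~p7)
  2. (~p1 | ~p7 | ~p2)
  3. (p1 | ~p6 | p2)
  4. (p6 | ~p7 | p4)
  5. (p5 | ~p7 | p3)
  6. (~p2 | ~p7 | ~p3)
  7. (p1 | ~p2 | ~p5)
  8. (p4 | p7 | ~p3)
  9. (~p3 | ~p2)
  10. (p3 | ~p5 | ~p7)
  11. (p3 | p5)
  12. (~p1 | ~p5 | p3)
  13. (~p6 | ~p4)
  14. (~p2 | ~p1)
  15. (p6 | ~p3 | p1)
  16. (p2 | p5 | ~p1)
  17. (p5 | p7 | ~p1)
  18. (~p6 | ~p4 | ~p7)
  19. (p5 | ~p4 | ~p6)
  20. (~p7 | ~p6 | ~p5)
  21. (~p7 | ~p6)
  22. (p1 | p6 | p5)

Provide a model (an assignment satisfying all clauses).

p1=False, p2=False, p3=False, p4=True, p5=True, p6=False, p7=False

Branch on p1: take p1 = False.
For the remaining variables, p2 = False, p3 = False, p4 = True, p5 = True, p6 = False, p7 = False works.
Every clause has at least one true literal under this assignment.
Check each clause:
  1. (p6 | p1 | ~p7) — ~p7 is true.
  2. (~p2 | ~p1 | ~p7) — ~p7 is true.
  3. (p2 | p1 | ~p6) — ~p6 is true.
  4. (p4 | p6 | ~p7) — ~p7 is true.
  5. (p3 | ~p7 | p5) — ~p7 is true.
  6. (~p7 | ~p3 | ~p2) — ~p7 is true.
  7. (~p2 | ~p5 | p1) — ~p2 is true.
  8. (p4 | p7 | ~p3) — p4 is true.
  9. (~p3 | ~p2) — ~p3 is true.
  10. (~p7 | p3 | ~p5) — ~p7 is true.
  11. (p3 | p5) — p5 is true.
  12. (p3 | ~p1 | ~p5) — ~p1 is true.
  13. (~p6 | ~p4) — ~p6 is true.
  14. (~p2 | ~p1) — ~p2 is true.
  15. (~p3 | p6 | p1) — ~p3 is true.
  16. (p2 | p5 | ~p1) — p5 is true.
  17. (p7 | p5 | ~p1) — p5 is true.
  18. (~p4 | ~p7 | ~p6) — ~p7 is true.
  19. (~p6 | p5 | ~p4) — ~p6 is true.
  20. (~p5 | ~p6 | ~p7) — ~p7 is true.
  21. (~p7 | ~p6) — ~p7 is true.
  22. (p5 | p6 | p1) — p5 is true.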